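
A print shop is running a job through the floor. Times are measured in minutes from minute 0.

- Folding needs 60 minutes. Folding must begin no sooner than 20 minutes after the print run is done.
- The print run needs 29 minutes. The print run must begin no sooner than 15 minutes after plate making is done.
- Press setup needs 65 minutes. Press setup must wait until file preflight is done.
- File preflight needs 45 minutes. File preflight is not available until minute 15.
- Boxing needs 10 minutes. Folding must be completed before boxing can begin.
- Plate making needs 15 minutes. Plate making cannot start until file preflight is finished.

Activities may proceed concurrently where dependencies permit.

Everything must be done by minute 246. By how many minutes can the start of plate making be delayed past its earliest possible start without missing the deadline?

After its own release at minute 15, file preflight can start at minute 15 and finishes at minute 60.
Plate making cannot begin until file preflight (finishes minute 60). It runs from minute 60 to 60 + 15 = minute 75.

Working backward from the deadline:
Boxing has no dependents, so it just needs to finish by minute 246. Starting by 246 − 10 = minute 236 achieves that.
Since boxing (must start by minute 236) depends on it, folding must finish by minute 236. Backing off its 60-minute duration gives a latest start of minute 176.
The print run must finish before folding (must start by minute 176, minus 20-minute gap → minute 156). With a 29-minute duration, the print run must start by 156 − 29 = minute 127.
Since the print run (must start by minute 127, minus 15-minute gap → minute 112) depends on it, plate making must finish by minute 112. Backing off its 15-minute duration gives a latest start of minute 97.
So plate making can start as early as minute 60 and as late as minute 97, giving 97 − 60 = 37 minutes of slack.

37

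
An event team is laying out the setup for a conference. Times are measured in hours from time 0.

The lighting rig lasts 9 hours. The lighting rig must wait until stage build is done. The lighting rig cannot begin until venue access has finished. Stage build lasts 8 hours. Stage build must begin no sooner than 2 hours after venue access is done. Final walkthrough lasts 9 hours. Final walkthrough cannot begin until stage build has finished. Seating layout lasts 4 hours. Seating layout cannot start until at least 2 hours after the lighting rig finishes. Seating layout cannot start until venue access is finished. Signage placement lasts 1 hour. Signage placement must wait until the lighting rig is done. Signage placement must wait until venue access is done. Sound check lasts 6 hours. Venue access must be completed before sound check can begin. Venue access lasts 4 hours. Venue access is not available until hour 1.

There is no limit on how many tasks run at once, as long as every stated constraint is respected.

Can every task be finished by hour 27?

No

After its own release at hour 1, venue access can start at hour 1 and finishes at hour 5.
Sound check cannot begin until venue access (finishes hour 5). It runs from hour 5 to 5 + 6 = hour 11.
Stage build cannot begin until venue access (finishes hour 5, plus 2-hour gap → hour 7). It runs from hour 7 to 7 + 8 = hour 15.
After stage build (finishes hour 15), final walkthrough can start at hour 15 and finishes at hour 24.
For the lighting rig: stage build (finishes hour 15); venue access (finishes hour 5). Taking the maximum gives a start of hour 15, and it finishes at 15 + 9 = hour 24.
Signage placement needs all of the lighting rig (finishes hour 24); venue access (finishes hour 5). That puts its earliest start at hour 24; it finishes at 24 + 1 = hour 25.
Seating layout cannot start until the lighting rig (finishes hour 24, plus 2-hour gap → hour 26); venue access (finishes hour 5). The controlling bound is hour 26, so seating layout finishes at 26 + 4 = hour 30.
The earliest everything can be done is hour 30, which is after the deadline of 27, so it is not possible.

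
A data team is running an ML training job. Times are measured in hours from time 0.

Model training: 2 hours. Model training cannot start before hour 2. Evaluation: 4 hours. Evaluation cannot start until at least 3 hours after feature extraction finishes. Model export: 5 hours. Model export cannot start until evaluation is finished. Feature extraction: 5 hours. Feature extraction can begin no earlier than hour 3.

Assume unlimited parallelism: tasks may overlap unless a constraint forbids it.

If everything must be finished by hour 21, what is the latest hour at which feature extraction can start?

Model export has no dependents, so it just needs to finish by hour 21. Starting by 21 − 5 = hour 16 achieves that.
Evaluation has to be done before model export (must start by hour 16). That means finishing by hour 16, i.e. starting by 16 − 4 = hour 12.
Feature extraction feeds into evaluation (must start by hour 12, minus 3-hour gap → hour 9); so feature extraction must finish by hour 9 and therefore start by hour 4.

4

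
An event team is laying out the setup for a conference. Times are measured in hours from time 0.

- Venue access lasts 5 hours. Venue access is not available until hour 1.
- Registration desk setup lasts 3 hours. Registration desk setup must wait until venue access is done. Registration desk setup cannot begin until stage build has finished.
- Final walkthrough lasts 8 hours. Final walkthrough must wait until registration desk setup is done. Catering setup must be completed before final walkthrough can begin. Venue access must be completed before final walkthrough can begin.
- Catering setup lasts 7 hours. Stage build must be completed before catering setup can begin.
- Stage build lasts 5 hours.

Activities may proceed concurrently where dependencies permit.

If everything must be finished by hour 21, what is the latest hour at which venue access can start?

5

Final walkthrough must finish by hour 21; it takes 8 hours, so it must start by 21 − 8 = hour 13.
Registration desk setup has to be done before final walkthrough (must start by hour 13). That means finishing by hour 13, i.e. starting by 13 − 3 = hour 10.
Venue access must finish in time for registration desk setup (must start by hour 10); final walkthrough (must start by hour 13). The tightest is hour 10, so venue access must start by 10 − 5 = hour 5.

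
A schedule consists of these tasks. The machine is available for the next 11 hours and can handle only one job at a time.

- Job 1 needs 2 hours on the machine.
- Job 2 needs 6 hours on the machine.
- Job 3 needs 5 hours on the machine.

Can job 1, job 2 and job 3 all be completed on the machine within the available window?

No

Running back to back, the jobs need 2 + 6 + 5 = 13 hours on the machine.
Since 13 > 11, they cannot all fit.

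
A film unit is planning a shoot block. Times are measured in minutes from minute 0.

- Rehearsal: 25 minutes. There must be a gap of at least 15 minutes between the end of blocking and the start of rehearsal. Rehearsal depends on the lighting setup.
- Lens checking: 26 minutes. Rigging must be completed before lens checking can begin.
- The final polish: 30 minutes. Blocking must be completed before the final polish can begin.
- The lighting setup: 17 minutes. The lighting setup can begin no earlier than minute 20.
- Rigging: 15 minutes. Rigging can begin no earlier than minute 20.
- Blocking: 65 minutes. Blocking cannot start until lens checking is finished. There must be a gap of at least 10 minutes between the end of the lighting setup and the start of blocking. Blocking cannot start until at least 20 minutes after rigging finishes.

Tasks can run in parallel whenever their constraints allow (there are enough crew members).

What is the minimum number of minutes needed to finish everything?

The lighting setup waits on its own release at minute 20, so it starts at minute 20 and finishes at 20 + 17 = minute 37.
After its own release at minute 20, rigging can start at minute 20 and finishes at minute 35.
Lens checking cannot begin until rigging (finishes minute 35). It runs from minute 35 to 35 + 26 = minute 61.
For blocking: lens checking (finishes minute 61); the lighting setup (finishes minute 37, plus 10-minute gap → minute 47); rigging (finishes minute 35, plus 20-minute gap → minute 55). Taking the maximum gives a start of minute 61, and it finishes at 61 + 65 = minute 126.
The final polish cannot begin until blocking (finishes minute 126). It runs from minute 126 to 126 + 30 = minute 156.
Rehearsal has to wait for blocking (finishes minute 126, plus 15-minute gap → minute 141); the lighting setup (finishes minute 37). The latest of these is minute 141, so rehearsal runs minute 141 to 141 + 25 = minute 166.
All tasks are finished once the last one completes. Finish times: Rigging at 35, The lighting setup at 37, Lens checking at 61, Blocking at 126, Rehearsal at 166, The final polish at 156. The latest is minute 166.

166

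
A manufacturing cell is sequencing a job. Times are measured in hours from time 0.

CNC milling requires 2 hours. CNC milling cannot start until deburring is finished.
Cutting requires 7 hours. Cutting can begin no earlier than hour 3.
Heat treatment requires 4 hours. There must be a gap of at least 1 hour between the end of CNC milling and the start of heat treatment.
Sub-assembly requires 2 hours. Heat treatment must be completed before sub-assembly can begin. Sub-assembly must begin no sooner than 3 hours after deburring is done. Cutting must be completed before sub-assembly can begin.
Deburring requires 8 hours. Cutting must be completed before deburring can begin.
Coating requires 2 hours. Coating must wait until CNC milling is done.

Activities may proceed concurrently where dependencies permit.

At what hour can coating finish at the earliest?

Cutting waits on its own release at hour 3, so it starts at hour 3 and finishes at 3 + 7 = hour 10.
Deburring cannot begin until cutting (finishes hour 10). It runs from hour 10 to 10 + 8 = hour 18.
After deburring (finishes hour 18), CNC milling can start at hour 18 and finishes at hour 20.
Coating cannot begin until CNC milling (finishes hour 20). It runs from hour 20 to 20 + 2 = hour 22.

22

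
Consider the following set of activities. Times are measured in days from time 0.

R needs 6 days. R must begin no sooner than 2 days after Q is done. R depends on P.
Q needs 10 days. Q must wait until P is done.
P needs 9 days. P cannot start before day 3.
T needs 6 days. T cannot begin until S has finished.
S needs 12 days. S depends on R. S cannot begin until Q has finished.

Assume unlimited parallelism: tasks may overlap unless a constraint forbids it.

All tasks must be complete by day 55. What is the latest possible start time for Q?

19

To finish by day 55, T (duration 6) must start no later than day 49.
S feeds into T (must start by day 49); so S must finish by day 49 and therefore start by day 37.
R feeds into S (must start by day 37); so R must finish by day 37 and therefore start by day 31.
For Q: R (must start by day 31, minus 2-day gap → day 29); S (must start by day 37). The most restrictive is day 29; with a 10-day duration, Q must start by day 19.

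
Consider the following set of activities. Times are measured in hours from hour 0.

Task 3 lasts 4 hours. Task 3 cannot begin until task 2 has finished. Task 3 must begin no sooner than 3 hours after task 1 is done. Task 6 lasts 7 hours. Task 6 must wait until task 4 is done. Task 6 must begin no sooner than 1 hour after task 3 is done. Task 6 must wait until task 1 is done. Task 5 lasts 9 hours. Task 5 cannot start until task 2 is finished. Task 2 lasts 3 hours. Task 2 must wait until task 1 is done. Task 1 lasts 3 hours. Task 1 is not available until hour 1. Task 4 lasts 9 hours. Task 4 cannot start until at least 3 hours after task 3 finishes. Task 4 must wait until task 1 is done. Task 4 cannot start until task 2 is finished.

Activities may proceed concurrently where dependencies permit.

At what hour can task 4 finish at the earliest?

After its own release at hour 1, task 1 can start at hour 1 and finishes at hour 4.
Task 2 cannot begin until task 1 (finishes hour 4). It runs from hour 4 to 4 + 3 = hour 7.
Task 3 has to wait for task 2 (finishes hour 7); task 1 (finishes hour 4, plus 3-hour gap → hour 7). The latest of these is hour 7, so task 3 runs hour 7 to 7 + 4 = hour 11.
Task 4 needs all of task 3 (finishes hour 11, plus 3-hour gap → hour 14); task 1 (finishes hour 4); task 2 (finishes hour 7). That puts its earliest start at hour 14; it finishes at 14 + 9 = hour 23.

23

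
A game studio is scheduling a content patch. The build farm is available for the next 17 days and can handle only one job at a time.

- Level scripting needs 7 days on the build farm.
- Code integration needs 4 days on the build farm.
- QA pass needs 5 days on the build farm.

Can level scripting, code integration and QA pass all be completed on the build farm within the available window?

Running back to back, the jobs need 7 + 4 + 5 = 16 days on the build farm.
Since 16 ≤ 17, they fit within the window.

Yes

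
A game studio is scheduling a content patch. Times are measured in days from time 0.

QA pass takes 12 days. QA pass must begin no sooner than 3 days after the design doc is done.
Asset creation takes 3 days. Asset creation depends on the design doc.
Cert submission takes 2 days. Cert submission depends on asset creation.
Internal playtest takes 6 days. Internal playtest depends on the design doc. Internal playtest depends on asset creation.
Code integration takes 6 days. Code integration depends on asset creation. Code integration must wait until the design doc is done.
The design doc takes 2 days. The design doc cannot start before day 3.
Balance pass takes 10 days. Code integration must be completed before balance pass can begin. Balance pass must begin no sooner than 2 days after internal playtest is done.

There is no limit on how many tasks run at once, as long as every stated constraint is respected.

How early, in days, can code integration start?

8

The design doc cannot begin until its own release at day 3. It runs from day 3 to 3 + 2 = day 5.
Asset creation cannot begin until the design doc (finishes day 5). It runs from day 5 to 5 + 3 = day 8.
Code integration waits on asset creation (finishes day 8); the design doc (finishes day 5). The latest of these is day 8, which is the earliest code integration can start.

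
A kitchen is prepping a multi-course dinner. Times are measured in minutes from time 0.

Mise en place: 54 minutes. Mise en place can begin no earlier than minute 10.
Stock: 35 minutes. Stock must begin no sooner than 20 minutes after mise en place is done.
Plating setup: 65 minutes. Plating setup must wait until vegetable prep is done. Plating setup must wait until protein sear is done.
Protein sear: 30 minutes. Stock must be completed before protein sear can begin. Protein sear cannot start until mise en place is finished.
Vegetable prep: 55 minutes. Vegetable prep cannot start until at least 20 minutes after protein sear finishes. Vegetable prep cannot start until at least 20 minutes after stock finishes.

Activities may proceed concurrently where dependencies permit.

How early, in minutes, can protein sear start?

119

After its own release at minute 10, mise en place can start at minute 10 and finishes at minute 64.
After mise en place (finishes minute 64, plus 20-minute gap → minute 84), stock can start at minute 84 and finishes at minute 119.
Protein sear waits on stock (finishes minute 119); mise en place (finishes minute 64). The latest of these is minute 119, which is the earliest protein sear can start.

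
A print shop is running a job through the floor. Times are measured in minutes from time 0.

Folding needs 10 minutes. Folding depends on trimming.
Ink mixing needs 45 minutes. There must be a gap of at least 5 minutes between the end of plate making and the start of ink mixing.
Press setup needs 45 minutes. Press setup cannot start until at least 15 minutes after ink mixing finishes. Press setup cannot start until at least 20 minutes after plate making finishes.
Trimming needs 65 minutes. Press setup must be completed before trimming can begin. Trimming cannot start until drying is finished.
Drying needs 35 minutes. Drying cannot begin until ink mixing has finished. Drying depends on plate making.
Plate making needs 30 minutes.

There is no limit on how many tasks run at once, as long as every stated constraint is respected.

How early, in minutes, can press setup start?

Plate making has no prerequisites, so it starts at minute 0 and finishes at minute 30.
Ink mixing waits on plate making (finishes minute 30, plus 5-minute gap → minute 35), so it starts at minute 35 and finishes at 35 + 45 = minute 80.
Press setup waits on ink mixing (finishes minute 80, plus 15-minute gap → minute 95); plate making (finishes minute 30, plus 20-minute gap → minute 50). The latest of these is minute 95, which is the earliest press setup can start.

95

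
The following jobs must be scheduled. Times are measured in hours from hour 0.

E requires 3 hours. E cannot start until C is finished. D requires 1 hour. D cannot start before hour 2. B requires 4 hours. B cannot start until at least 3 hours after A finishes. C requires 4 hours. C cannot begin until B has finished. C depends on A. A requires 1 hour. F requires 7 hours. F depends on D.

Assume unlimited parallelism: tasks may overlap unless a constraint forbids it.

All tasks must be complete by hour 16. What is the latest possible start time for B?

5

To finish by hour 16, E (duration 3) must start no later than hour 13.
Since E (must start by hour 13) depends on it, C must finish by hour 13. Backing off its 4-hour duration gives a latest start of hour 9.
B has to be done before C (must start by hour 9). That means finishing by hour 9, i.e. starting by 9 − 4 = hour 5.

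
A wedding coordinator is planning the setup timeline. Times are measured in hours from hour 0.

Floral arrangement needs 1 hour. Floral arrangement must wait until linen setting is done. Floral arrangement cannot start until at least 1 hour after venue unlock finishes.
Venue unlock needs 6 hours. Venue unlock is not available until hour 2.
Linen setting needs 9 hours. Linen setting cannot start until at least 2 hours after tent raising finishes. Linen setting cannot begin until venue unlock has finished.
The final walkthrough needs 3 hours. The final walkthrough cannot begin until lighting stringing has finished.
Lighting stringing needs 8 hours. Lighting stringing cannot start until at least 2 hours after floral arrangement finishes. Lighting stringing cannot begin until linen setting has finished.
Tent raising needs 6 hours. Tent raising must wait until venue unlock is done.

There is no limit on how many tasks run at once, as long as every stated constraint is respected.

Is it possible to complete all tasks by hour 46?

Venue unlock waits on its own release at hour 2, so it starts at hour 2 and finishes at 2 + 6 = hour 8.
Tent raising waits on venue unlock (finishes hour 8), so it starts at hour 8 and finishes at 8 + 6 = hour 14.
For linen setting: tent raising (finishes hour 14, plus 2-hour gap → hour 16); venue unlock (finishes hour 8). Taking the maximum gives a start of hour 16, and it finishes at 16 + 9 = hour 25.
Floral arrangement has to wait for linen setting (finishes hour 25); venue unlock (finishes hour 8, plus 1-hour gap → hour 9). The latest of these is hour 25, so floral arrangement runs hour 25 to 25 + 1 = hour 26.
Lighting stringing cannot start until floral arrangement (finishes hour 26, plus 2-hour gap → hour 28); linen setting (finishes hour 25). The controlling bound is hour 28, so lighting stringing finishes at 28 + 8 = hour 36.
The final walkthrough waits on lighting stringing (finishes hour 36), so it starts at hour 36 and finishes at 36 + 3 = hour 39.
Every task is finished by hour 39, which is no later than the deadline of 46, so the schedule is feasible.

Yes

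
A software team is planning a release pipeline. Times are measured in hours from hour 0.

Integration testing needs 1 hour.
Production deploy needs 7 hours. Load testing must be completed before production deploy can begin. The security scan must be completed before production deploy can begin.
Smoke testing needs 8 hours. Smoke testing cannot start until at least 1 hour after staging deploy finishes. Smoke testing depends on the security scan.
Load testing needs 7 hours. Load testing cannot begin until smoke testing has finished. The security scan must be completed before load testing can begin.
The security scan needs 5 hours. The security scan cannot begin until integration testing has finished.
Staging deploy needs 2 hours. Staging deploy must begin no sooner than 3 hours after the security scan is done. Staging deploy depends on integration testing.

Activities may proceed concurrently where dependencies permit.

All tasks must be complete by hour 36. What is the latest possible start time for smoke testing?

14

To finish by hour 36, production deploy (duration 7) must start no later than hour 29.
Load testing has to be done before production deploy (must start by hour 29). That means finishing by hour 29, i.e. starting by 29 − 7 = hour 22.
Smoke testing has to be done before load testing (must start by hour 22). That means finishing by hour 22, i.e. starting by 22 − 8 = hour 14.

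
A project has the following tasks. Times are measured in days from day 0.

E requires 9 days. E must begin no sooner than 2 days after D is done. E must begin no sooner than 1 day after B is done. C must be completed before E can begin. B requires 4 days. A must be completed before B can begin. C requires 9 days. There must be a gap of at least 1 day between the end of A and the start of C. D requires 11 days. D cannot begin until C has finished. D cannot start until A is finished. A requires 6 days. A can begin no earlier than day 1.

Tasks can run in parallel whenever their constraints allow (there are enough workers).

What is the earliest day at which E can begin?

A waits on its own release at day 1, so it starts at day 1 and finishes at 1 + 6 = day 7.
C waits on A (finishes day 7, plus 1-day gap → day 8), so it starts at day 8 and finishes at 8 + 9 = day 17.
D cannot start until C (finishes day 17); A (finishes day 7). The controlling bound is day 17, so D finishes at 17 + 11 = day 28.
After A (finishes day 7), B can start at day 7 and finishes at day 11.
E waits on D (finishes day 28, plus 2-day gap → day 30); B (finishes day 11, plus 1-day gap → day 12); C (finishes day 17). The latest of these is day 30, which is the earliest E can start.

30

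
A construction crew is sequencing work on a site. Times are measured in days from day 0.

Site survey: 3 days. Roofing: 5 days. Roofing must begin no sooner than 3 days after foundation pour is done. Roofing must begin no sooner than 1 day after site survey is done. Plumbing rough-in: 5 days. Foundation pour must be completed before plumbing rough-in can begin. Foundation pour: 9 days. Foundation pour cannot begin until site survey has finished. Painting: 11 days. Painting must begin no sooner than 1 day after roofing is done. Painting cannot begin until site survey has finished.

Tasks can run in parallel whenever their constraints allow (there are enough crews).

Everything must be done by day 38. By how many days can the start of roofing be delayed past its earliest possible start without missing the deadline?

Site survey has no prerequisites, so it starts at day 0 and finishes at day 3.
Foundation pour waits on site survey (finishes day 3), so it starts at day 3 and finishes at 3 + 9 = day 12.
Roofing needs all of foundation pour (finishes day 12, plus 3-day gap → day 15); site survey (finishes day 3, plus 1-day gap → day 4). That puts its earliest start at day 15; it finishes at 15 + 5 = day 20.

Working backward from the deadline:
Nothing follows painting; the deadline of day 38 is its only limit. It must start by 38 − 11 = day 27.
Roofing must finish before painting (must start by day 27, minus 1-day gap → day 26). With a 5-day duration, roofing must start by 26 − 5 = day 21.
So roofing can start as early as day 15 and as late as day 21, giving 21 − 15 = 6 days of slack.

6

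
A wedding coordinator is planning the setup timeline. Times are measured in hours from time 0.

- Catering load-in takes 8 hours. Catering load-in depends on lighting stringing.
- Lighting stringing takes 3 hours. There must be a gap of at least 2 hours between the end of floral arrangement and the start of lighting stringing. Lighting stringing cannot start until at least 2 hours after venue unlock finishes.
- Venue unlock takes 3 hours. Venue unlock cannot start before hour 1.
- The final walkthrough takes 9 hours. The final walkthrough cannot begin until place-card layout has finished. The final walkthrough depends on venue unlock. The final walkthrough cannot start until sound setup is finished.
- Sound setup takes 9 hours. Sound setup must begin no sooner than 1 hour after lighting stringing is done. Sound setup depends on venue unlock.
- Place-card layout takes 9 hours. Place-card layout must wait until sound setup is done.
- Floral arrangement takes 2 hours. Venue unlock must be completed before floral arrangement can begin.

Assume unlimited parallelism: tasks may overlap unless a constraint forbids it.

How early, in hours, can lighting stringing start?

8

Venue unlock waits on its own release at hour 1, so it starts at hour 1 and finishes at 1 + 3 = hour 4.
Floral arrangement cannot begin until venue unlock (finishes hour 4). It runs from hour 4 to 4 + 2 = hour 6.
Lighting stringing waits on floral arrangement (finishes hour 6, plus 2-hour gap → hour 8); venue unlock (finishes hour 4, plus 2-hour gap → hour 6). The latest of these is hour 8, which is the earliest lighting stringing can start.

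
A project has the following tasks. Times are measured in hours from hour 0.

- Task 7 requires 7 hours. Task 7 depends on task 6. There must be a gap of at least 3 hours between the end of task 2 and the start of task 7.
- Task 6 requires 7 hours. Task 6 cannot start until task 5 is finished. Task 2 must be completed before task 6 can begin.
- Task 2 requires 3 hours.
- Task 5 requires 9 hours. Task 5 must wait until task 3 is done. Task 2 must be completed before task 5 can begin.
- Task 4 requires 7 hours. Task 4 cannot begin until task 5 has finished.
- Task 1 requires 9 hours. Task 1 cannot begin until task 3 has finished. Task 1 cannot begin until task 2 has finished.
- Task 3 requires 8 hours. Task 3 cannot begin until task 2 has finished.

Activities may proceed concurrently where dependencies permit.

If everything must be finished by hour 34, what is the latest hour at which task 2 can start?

0

Task 1 has no dependents, so it just needs to finish by hour 34. Starting by 34 − 9 = hour 25 achieves that.
To finish by hour 34, task 4 (duration 7) must start no later than hour 27.
Task 7 has no dependents, so it just needs to finish by hour 34. Starting by 34 − 7 = hour 27 achieves that.
Since task 7 (must start by hour 27) depends on it, task 6 must finish by hour 27. Backing off its 7-hour duration gives a latest start of hour 20.
Task 5 has several dependents: task 4 (must start by hour 27); task 6 (must start by hour 20). The earliest of those limits is hour 20, so task 5 must start by 20 − 9 = hour 11.
Task 3 must finish in time for task 1 (must start by hour 25); task 5 (must start by hour 11). The tightest is hour 11, so task 3 must start by 11 − 8 = hour 3.
Task 2 feeds task 1 (must start by hour 25); task 3 (must start by hour 3); task 5 (must start by hour 11); task 6 (must start by hour 20); task 7 (must start by hour 27, minus 3-hour gap → hour 24). Taking the minimum, task 2 must finish by hour 3 and start by 3 − 3 = hour 0.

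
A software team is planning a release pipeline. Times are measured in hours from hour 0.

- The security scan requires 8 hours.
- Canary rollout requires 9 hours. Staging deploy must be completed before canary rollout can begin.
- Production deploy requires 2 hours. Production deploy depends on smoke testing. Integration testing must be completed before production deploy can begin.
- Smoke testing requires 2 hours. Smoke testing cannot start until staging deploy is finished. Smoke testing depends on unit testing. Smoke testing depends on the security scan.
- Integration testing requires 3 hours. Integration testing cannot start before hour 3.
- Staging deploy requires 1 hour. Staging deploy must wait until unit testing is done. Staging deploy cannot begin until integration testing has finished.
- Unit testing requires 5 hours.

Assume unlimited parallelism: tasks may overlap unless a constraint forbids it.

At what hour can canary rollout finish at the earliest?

Integration testing waits on its own release at hour 3, so it starts at hour 3 and finishes at 3 + 3 = hour 6.
Nothing blocks unit testing, so it runs from hour 0 to hour 5.
For staging deploy: unit testing (finishes hour 5); integration testing (finishes hour 6). Taking the maximum gives a start of hour 6, and it finishes at 6 + 1 = hour 7.
Canary rollout cannot begin until staging deploy (finishes hour 7). It runs from hour 7 to 7 + 9 = hour 16.

16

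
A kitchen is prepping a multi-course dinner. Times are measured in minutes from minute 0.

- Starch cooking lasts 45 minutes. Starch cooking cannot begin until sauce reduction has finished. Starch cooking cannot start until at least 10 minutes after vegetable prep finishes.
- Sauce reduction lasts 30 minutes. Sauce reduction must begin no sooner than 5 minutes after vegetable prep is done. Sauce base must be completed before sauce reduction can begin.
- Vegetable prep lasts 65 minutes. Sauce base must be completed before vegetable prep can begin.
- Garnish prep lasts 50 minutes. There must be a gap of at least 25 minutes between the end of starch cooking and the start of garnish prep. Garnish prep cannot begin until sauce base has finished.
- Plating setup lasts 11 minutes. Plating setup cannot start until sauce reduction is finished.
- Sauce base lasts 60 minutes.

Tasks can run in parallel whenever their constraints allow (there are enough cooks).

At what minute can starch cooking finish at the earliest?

205

Sauce base has no prerequisites, so it starts at minute 0 and finishes at minute 60.
Vegetable prep cannot begin until sauce base (finishes minute 60). It runs from minute 60 to 60 + 65 = minute 125.
Sauce reduction needs all of vegetable prep (finishes minute 125, plus 5-minute gap → minute 130); sauce base (finishes minute 60). That puts its earliest start at minute 130; it finishes at 130 + 30 = minute 160.
Starch cooking needs all of sauce reduction (finishes minute 160); vegetable prep (finishes minute 125, plus 10-minute gap → minute 135). That puts its earliest start at minute 160; it finishes at 160 + 45 = minute 205.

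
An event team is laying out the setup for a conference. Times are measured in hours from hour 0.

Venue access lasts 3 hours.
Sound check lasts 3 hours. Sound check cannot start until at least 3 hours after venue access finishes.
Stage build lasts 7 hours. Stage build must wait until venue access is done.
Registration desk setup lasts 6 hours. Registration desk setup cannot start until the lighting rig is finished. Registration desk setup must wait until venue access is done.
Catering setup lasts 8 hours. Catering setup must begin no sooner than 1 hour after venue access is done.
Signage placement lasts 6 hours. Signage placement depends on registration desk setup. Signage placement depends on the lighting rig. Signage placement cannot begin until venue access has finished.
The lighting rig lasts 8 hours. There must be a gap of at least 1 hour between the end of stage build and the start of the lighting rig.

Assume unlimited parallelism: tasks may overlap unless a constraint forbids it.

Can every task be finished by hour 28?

Venue access can start immediately at hour 0; it finishes at hour 3.
Sound check cannot begin until venue access (finishes hour 3, plus 3-hour gap → hour 6). It runs from hour 6 to 6 + 3 = hour 9.
Catering setup cannot begin until venue access (finishes hour 3, plus 1-hour gap → hour 4). It runs from hour 4 to 4 + 8 = hour 12.
After venue access (finishes hour 3), stage build can start at hour 3 and finishes at hour 10.
The lighting rig cannot begin until stage build (finishes hour 10, plus 1-hour gap → hour 11). It runs from hour 11 to 11 + 8 = hour 19.
Registration desk setup needs all of the lighting rig (finishes hour 19); venue access (finishes hour 3). That puts its earliest start at hour 19; it finishes at 19 + 6 = hour 25.
Signage placement cannot start until registration desk setup (finishes hour 25); the lighting rig (finishes hour 19); venue access (finishes hour 3). The controlling bound is hour 25, so signage placement finishes at 25 + 6 = hour 31.
The earliest everything can be done is hour 31, which is after the deadline of 28, so it is not possible.

No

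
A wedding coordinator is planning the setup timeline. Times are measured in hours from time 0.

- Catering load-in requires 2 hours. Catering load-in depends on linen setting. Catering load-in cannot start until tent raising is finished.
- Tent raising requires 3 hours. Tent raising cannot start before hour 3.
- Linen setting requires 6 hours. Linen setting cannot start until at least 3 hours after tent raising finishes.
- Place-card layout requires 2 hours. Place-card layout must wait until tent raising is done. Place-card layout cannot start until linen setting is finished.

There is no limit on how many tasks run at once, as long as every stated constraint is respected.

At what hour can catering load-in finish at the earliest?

After its own release at hour 3, tent raising can start at hour 3 and finishes at hour 6.
After tent raising (finishes hour 6, plus 3-hour gap → hour 9), linen setting can start at hour 9 and finishes at hour 15.
For catering load-in: linen setting (finishes hour 15); tent raising (finishes hour 6). Taking the maximum gives a start of hour 15, and it finishes at 15 + 2 = hour 17.

17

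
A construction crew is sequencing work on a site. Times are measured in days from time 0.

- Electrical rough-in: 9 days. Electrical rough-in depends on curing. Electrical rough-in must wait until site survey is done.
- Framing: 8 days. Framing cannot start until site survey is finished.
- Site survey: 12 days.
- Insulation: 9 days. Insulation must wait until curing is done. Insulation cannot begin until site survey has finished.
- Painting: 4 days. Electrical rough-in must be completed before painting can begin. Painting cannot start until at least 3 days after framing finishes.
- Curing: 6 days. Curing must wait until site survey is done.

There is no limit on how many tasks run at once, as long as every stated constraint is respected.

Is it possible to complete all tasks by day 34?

Nothing blocks site survey, so it runs from day 0 to day 12.
Framing waits on site survey (finishes day 12), so it starts at day 12 and finishes at 12 + 8 = day 20.
Curing cannot begin until site survey (finishes day 12). It runs from day 12 to 12 + 6 = day 18.
Insulation has to wait for curing (finishes day 18); site survey (finishes day 12). The latest of these is day 18, so insulation runs day 18 to 18 + 9 = day 27.
For electrical rough-in: curing (finishes day 18); site survey (finishes day 12). Taking the maximum gives a start of day 18, and it finishes at 18 + 9 = day 27.
Painting needs all of electrical rough-in (finishes day 27); framing (finishes day 20, plus 3-day gap → day 23). That puts its earliest start at day 27; it finishes at 27 + 4 = day 31.
Every task is finished by day 31, which is no later than the deadline of 34, so the schedule is feasible.

Yes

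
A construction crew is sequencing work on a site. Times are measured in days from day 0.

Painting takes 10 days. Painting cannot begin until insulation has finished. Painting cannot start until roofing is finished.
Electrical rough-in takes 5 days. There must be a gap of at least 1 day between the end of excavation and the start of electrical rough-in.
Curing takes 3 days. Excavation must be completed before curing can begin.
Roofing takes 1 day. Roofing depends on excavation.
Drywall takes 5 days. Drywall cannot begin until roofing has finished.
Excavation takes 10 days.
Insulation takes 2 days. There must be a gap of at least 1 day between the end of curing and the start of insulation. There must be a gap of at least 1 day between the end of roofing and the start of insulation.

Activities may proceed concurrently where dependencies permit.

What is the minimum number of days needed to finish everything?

26

Excavation can start immediately at day 0; it finishes at day 10.
After excavation (finishes day 10, plus 1-day gap → day 11), electrical rough-in can start at day 11 and finishes at day 16.
Roofing cannot begin until excavation (finishes day 10). It runs from day 10 to 10 + 1 = day 11.
Drywall cannot begin until roofing (finishes day 11). It runs from day 11 to 11 + 5 = day 16.
Curing cannot begin until excavation (finishes day 10). It runs from day 10 to 10 + 3 = day 13.
For insulation: curing (finishes day 13, plus 1-day gap → day 14); roofing (finishes day 11, plus 1-day gap → day 12). Taking the maximum gives a start of day 14, and it finishes at 14 + 2 = day 16.
Painting needs all of insulation (finishes day 16); roofing (finishes day 11). That puts its earliest start at day 16; it finishes at 16 + 10 = day 26.
All tasks are finished once the last one completes. Finish times: Excavation at 10, Curing at 13, Roofing at 11, Electrical rough-in at 16, Insulation at 16, Drywall at 16, Painting at 26. The latest is day 26.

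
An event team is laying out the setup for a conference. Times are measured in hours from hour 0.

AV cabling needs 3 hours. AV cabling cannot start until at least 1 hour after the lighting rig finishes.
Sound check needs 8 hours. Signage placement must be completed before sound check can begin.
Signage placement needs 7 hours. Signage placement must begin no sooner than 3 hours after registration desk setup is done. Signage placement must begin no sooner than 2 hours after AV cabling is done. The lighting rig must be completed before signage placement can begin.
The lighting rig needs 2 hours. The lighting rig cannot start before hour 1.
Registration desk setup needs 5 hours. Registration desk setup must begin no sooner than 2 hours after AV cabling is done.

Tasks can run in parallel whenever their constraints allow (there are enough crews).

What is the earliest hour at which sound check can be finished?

32

After its own release at hour 1, the lighting rig can start at hour 1 and finishes at hour 3.
AV cabling cannot begin until the lighting rig (finishes hour 3, plus 1-hour gap → hour 4). It runs from hour 4 to 4 + 3 = hour 7.
Registration desk setup waits on AV cabling (finishes hour 7, plus 2-hour gap → hour 9), so it starts at hour 9 and finishes at 9 + 5 = hour 14.
For signage placement: registration desk setup (finishes hour 14, plus 3-hour gap → hour 17); AV cabling (finishes hour 7, plus 2-hour gap → hour 9); the lighting rig (finishes hour 3). Taking the maximum gives a start of hour 17, and it finishes at 17 + 7 = hour 24.
Sound check cannot begin until signage placement (finishes hour 24). It runs from hour 24 to 24 + 8 = hour 32.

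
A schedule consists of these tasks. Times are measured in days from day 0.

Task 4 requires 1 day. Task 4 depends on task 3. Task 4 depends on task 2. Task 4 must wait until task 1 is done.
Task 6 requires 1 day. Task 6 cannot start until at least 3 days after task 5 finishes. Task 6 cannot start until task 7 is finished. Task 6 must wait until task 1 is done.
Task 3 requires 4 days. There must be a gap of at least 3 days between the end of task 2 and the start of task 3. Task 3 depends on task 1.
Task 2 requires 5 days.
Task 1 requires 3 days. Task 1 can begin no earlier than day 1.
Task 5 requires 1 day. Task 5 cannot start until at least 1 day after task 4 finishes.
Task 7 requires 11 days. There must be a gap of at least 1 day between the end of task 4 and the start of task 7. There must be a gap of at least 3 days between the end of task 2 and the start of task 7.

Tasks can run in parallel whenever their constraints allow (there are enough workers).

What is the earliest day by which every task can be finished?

26

Nothing blocks task 2, so it runs from day 0 to day 5.
Task 1 cannot begin until its own release at day 1. It runs from day 1 to 1 + 3 = day 4.
Task 3 cannot start until task 2 (finishes day 5, plus 3-day gap → day 8); task 1 (finishes day 4). The controlling bound is day 8, so task 3 finishes at 8 + 4 = day 12.
Task 4 cannot start until task 3 (finishes day 12); task 2 (finishes day 5); task 1 (finishes day 4). The controlling bound is day 12, so task 4 finishes at 12 + 1 = day 13.
For task 7: task 4 (finishes day 13, plus 1-day gap → day 14); task 2 (finishes day 5, plus 3-day gap → day 8). Taking the maximum gives a start of day 14, and it finishes at 14 + 11 = day 25.
Task 5 waits on task 4 (finishes day 13, plus 1-day gap → day 14), so it starts at day 14 and finishes at 14 + 1 = day 15.
For task 6: task 5 (finishes day 15, plus 3-day gap → day 18); task 7 (finishes day 25); task 1 (finishes day 4). Taking the maximum gives a start of day 25, and it finishes at 25 + 1 = day 26.
All tasks are finished once the last one completes. Finish times: Task 1 at 4, Task 2 at 5, Task 3 at 12, Task 4 at 13, Task 5 at 15, Task 6 at 26, Task 7 at 25. The latest is day 26.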